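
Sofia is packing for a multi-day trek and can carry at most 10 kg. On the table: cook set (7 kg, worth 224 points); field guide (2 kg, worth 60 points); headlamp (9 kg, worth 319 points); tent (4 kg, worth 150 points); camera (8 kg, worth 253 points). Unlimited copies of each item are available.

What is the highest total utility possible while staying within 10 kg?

360

Density check — tent 37.50, headlamp 35.44, cook set 32.00 are the best per kg.
Best packing: field guide + 2×tent — 10 kg, 360 total.
Nothing else within 10 kg beats 360.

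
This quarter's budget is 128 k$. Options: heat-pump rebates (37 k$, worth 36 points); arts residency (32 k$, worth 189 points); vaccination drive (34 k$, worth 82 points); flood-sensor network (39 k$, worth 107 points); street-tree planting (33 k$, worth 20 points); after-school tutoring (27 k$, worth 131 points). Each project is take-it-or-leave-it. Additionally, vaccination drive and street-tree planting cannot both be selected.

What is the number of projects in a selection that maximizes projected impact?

3

Optimal total is 427.
arts residency + flood-sensor network + after-school tutoring hits 427 at 98 k$.
Every optimal selection uses 3 projects.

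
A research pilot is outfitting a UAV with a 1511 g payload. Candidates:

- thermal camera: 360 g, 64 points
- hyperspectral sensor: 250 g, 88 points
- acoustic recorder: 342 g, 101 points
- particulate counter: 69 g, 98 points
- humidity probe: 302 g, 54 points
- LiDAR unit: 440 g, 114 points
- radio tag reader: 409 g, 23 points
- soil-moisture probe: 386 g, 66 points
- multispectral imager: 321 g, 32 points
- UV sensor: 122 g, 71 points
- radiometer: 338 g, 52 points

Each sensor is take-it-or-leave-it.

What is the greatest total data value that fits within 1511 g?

Ranking by ratio (data value/g): particulate counter 1.42, UV sensor 0.58, hyperspectral sensor 0.35, acoustic recorder 0.30.
Greedy by ratio would take hyperspectral sensor + acoustic recorder + particulate counter + LiDAR unit + UV sensor: 1223 g used, total 472.
Replace LiDAR unit with humidity probe + soil-moisture probe: the trade gains 6 net, giving 478 at 1471 g.
That's the maximum — no swap from here does better than 478.

478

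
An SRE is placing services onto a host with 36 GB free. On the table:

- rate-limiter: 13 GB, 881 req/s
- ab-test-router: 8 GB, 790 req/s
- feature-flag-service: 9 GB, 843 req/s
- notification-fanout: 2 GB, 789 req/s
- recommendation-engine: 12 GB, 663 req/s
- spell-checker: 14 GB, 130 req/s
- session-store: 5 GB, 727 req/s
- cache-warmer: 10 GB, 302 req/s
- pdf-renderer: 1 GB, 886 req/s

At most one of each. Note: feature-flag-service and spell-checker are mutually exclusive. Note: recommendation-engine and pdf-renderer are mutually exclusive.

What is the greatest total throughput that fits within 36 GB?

4337

Taking ab-test-router + feature-flag-service + notification-fanout + session-store + cache-warmer + pdf-renderer: 35 GB used, 4337 in throughput.
Nothing else feasible within 36 GB beats 4337.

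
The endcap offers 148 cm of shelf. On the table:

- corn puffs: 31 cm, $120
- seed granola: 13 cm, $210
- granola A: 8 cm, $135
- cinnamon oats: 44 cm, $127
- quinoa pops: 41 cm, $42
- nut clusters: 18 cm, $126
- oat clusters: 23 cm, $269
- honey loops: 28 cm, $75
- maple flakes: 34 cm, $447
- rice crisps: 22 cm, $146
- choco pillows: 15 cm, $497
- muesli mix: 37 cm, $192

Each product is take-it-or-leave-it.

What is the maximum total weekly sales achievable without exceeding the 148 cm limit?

Filling by ratio: seed granola + granola A + nut clusters + oat clusters + maple flakes + rice crisps + choco pillows for 1830, with 15 cm left unused.
Dropping rice crisps frees 22 cm; slotting in muesli mix (37 cm) lifts the total to 1876 at 148 cm.
Every other selection either busts 148 cm or fails to beat 1876.

1876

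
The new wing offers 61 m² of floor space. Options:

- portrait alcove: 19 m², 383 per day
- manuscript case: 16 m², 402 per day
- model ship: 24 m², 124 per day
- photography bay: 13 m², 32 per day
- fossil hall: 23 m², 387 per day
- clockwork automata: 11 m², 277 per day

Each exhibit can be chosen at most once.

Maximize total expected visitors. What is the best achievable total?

1172

Taking the top-ratio exhibits first gives portrait alcove + manuscript case + photography bay + clockwork automata for 1094 (59 m²).
Dropping photography bay and clockwork automata frees 24 m²; slotting in fossil hall (23 m²) lifts the total to 1172 at 58 m².
An exhaustive check of the 64 subsets confirms 1172.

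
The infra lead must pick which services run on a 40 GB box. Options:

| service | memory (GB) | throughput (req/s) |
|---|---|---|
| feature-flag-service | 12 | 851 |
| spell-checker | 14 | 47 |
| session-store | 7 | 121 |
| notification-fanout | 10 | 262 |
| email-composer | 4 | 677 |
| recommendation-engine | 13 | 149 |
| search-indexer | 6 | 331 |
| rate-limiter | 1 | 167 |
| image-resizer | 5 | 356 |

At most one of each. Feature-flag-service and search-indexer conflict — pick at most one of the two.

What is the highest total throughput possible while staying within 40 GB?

2434

Density check — email-composer 169.25, rate-limiter 167.00, image-resizer 71.20 are the best per GB.
Best packing: feature-flag-service + session-store + notification-fanout + email-composer + rate-limiter + image-resizer — 39 GB, 2434 total.
Next best is feature-flag-service + notification-fanout + email-composer + rate-limiter + image-resizer at 2313 (32 GB) — short by 121.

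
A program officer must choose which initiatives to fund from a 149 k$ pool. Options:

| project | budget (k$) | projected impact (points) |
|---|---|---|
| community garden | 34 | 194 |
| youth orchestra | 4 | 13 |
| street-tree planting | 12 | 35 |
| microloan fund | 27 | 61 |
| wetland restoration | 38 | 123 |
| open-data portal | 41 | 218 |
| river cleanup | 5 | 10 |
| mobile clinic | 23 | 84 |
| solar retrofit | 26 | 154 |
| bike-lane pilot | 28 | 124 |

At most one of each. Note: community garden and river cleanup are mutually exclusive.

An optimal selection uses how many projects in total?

6

Optimal total is 738.
One optimal bundle: community garden + youth orchestra + street-tree planting + open-data portal + solar retrofit + bike-lane pilot (145 k$).
Any selection reaching 738 contains exactly 6 projects.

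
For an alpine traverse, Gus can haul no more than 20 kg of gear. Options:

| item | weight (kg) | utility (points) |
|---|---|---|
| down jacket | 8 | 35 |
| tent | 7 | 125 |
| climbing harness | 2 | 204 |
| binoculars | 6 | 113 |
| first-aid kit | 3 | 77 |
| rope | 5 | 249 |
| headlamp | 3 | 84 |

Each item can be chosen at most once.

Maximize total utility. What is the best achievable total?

Density check — climbing harness 102.00, rope 49.80, headlamp 28.00, first-aid kit 25.67 are the best per kg.
The ratio heuristic lands on climbing harness + binoculars + first-aid kit + rope + headlamp (727) but leaves 1 kg idle.
Dropping binoculars frees 6 kg; slotting in tent (7 kg) lifts the total to 739 at 20 kg.

739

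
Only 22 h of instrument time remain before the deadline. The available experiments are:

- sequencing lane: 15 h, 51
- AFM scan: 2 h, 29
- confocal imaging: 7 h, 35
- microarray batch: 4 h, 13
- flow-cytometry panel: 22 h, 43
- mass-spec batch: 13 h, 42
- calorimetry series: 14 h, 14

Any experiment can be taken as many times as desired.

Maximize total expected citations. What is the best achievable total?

By expected citations per h: AFM scan 14.50, confocal imaging 5.00, sequencing lane 3.40, microarray batch 3.25 lead.
The ratio ordering already packs tightly: 11×AFM scan, 22 h, 319.

319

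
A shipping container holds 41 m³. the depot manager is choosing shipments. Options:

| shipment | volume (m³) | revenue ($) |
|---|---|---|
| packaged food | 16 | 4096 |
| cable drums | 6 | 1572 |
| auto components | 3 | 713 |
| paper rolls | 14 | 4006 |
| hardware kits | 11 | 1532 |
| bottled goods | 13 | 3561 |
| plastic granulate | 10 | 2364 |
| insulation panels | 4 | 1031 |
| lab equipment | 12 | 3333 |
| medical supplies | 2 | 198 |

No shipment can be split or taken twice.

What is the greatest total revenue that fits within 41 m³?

11098

Density check — paper rolls 286.14, lab equipment 277.75, bottled goods 273.92 are the best per m³.
Paper rolls + bottled goods + lab equipment + medical supplies uses 41 of the 41 m³ and totals 11098.
Every other selection either busts 41 m³ or fails to beat 11098.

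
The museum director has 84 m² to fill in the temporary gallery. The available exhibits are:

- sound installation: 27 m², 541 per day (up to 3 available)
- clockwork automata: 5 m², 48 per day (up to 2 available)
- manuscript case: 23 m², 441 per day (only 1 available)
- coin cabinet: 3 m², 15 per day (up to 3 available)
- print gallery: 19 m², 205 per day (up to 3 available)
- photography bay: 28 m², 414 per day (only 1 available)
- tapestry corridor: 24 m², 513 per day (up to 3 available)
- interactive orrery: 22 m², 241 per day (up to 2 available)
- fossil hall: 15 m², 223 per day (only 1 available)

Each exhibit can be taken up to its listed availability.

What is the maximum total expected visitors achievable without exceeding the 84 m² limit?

By expected visitors per m²: tapestry corridor 21.38, sound installation 20.04, manuscript case 19.17, fossil hall 14.87 lead.
Greedy by ratio would take 2×clockwork automata + 3×tapestry corridor: 82 m² used, total 1635.
Dropping clockwork automata and 2×tapestry corridor frees 53 m²; slotting in 2×sound installation (54 m²) lifts the total to 1643 at 83 m².
That's the maximum — no swap from here does better than 1643.

1643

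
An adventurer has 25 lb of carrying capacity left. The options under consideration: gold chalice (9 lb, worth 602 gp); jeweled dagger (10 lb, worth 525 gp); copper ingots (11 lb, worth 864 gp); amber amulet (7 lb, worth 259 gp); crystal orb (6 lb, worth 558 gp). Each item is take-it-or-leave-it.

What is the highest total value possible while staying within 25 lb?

Ranking by ratio (value/lb): crystal orb 93.00, copper ingots 78.55, gold chalice 66.89, jeweled dagger 52.50.
Taking the top-ratio items first gives copper ingots + amber amulet + crystal orb for 1681 (24 lb).
Dropping copper ingots and amber amulet frees 18 lb; slotting in gold chalice + jeweled dagger (19 lb) lifts the total to 1685 at 25 lb.
Every other selection either busts 25 lb or fails to beat 1685.

1685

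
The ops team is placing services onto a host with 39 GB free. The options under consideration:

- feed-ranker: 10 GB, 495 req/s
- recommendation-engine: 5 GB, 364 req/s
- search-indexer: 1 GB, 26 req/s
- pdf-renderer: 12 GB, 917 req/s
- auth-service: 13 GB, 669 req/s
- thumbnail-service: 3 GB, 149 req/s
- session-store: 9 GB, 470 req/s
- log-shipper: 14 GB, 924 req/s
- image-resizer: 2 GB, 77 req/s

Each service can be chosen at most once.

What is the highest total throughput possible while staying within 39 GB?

2510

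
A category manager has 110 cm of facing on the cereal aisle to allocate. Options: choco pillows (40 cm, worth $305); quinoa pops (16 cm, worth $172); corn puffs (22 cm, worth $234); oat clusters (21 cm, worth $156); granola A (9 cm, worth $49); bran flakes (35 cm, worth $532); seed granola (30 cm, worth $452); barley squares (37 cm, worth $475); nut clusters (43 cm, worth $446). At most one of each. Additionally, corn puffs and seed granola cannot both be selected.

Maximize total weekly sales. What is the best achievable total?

1459

Bran flakes + seed granola + barley squares uses 102 of the 110 cm and totals 1459.
Nothing else feasible within 110 cm beats 1459.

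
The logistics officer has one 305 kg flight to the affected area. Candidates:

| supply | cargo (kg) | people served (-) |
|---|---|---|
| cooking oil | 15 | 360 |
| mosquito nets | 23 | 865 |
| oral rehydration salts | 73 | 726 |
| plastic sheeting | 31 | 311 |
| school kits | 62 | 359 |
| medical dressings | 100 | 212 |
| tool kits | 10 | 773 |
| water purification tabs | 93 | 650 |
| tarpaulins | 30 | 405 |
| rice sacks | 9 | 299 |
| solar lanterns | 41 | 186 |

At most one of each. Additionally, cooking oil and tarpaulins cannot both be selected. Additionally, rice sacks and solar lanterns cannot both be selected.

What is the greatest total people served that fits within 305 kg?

Mosquito nets + oral rehydration salts + school kits + tool kits + water purification tabs + tarpaulins + rice sacks uses 300 of the 305 kg and totals 4077.
Next best is cooking oil + mosquito nets + oral rehydration salts + school kits + tool kits + water purification tabs + rice sacks at 4032 (285 kg) — short by 45.

4077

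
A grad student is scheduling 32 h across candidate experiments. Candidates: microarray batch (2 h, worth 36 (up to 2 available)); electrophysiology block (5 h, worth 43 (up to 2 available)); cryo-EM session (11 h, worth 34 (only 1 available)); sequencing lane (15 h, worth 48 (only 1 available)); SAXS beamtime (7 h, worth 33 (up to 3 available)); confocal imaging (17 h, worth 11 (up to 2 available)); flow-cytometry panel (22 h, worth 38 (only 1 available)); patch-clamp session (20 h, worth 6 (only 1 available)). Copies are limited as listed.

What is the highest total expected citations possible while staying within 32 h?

225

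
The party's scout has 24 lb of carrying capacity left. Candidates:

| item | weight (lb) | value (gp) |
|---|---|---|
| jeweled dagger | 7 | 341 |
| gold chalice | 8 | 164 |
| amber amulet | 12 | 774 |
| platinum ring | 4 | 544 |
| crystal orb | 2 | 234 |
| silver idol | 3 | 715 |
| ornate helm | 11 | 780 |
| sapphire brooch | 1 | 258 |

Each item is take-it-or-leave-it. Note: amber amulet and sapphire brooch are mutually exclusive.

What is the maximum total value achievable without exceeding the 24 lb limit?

2531

Density check — sapphire brooch 258.00, silver idol 238.33, platinum ring 136.00 are the best per lb.
The ratio ordering already packs tightly: platinum ring + crystal orb + silver idol + ornate helm + sapphire brooch, 21 lb, 2531.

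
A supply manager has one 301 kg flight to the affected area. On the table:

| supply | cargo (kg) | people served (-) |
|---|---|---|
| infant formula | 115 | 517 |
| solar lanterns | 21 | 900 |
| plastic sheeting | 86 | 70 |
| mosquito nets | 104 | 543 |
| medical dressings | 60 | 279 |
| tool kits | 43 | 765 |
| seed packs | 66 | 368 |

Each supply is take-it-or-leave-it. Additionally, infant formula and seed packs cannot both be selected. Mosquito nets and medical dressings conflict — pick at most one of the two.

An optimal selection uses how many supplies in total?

4

Best achievable people served is 2725.
For example infant formula + solar lanterns + mosquito nets + tool kits achieves it, using 283 kg.
All optima have 4 supplies.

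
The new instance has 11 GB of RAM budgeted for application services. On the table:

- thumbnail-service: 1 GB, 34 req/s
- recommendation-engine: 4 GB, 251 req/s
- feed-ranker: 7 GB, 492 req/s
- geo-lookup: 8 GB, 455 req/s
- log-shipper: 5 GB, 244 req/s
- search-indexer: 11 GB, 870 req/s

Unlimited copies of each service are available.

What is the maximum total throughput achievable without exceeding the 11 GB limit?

Best packing: search-indexer — 11 GB, 870 total.
That's the maximum — no swap from here does better than 870.

870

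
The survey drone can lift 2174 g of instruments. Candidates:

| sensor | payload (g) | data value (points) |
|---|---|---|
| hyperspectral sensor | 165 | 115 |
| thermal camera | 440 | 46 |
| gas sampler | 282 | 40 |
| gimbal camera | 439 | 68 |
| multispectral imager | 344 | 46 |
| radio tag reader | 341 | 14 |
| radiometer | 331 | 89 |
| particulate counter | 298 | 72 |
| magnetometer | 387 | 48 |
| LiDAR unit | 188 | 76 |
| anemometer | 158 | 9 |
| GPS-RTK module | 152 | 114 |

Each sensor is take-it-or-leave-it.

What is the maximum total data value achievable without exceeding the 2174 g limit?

Density check — GPS-RTK module 0.75, hyperspectral sensor 0.70, LiDAR unit 0.40, radiometer 0.27 are the best per g.
Greedy by ratio would take hyperspectral sensor + gas sampler + gimbal camera + radiometer + particulate counter + LiDAR unit + anemometer + GPS-RTK module: 2013 g used, total 583.
Replace gimbal camera and anemometer with multispectral imager + magnetometer: the trade gains 17 net, giving 600 at 2147 g.
The closest alternative, hyperspectral sensor + gimbal camera + radiometer + particulate counter + magnetometer + LiDAR unit + anemometer + GPS-RTK module, reaches only 591.

600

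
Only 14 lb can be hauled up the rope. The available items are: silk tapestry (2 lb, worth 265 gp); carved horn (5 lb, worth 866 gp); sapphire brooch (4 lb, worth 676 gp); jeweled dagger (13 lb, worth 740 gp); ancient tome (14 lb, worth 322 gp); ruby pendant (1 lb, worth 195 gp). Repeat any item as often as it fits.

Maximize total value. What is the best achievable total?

Best packing: 14×ruby pendant — 14 lb, 2730 total.
No other feasible combination exceeds 2730.

2730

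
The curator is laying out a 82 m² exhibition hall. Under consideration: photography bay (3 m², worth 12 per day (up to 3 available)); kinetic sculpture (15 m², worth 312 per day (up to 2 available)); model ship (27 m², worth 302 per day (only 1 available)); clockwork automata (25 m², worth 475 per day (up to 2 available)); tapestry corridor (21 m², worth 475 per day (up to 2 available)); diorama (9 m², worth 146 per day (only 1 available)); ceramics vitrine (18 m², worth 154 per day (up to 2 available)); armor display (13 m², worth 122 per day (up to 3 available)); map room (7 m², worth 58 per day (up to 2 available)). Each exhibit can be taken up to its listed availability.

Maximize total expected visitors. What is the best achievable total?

Ranking by ratio (expected visitors/m²): tapestry corridor 22.62, kinetic sculpture 20.80, clockwork automata 19.00, diorama 16.22.
Taking the top-ratio exhibits first gives 2×kinetic sculpture + 2×tapestry corridor + diorama for 1720 (81 m²).
Replace kinetic sculpture and diorama with clockwork automata: the trade gains 17 net, giving 1737 at 82 m².

1737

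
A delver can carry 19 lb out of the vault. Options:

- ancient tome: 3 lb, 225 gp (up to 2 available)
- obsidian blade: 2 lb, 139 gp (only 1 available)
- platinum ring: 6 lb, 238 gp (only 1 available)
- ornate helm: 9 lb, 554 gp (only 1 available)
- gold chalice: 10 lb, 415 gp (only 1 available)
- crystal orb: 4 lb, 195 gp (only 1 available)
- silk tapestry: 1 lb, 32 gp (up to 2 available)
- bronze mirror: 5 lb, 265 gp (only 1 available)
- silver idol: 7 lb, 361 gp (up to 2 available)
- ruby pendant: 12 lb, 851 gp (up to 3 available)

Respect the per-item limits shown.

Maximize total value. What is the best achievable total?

1333

The ratio ordering already packs tightly: 2×ancient tome + silk tapestry + ruby pendant, 19 lb, 1333.
No other feasible combination exceeds 1333.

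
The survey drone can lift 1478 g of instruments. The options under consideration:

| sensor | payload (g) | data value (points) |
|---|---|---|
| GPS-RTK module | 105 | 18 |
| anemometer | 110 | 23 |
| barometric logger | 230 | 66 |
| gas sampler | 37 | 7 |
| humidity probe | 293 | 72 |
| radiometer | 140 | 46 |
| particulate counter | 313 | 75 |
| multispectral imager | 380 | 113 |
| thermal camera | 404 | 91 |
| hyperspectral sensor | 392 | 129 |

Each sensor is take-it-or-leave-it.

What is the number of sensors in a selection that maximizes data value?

The maximum data value within 1478 g is 433.
One optimal bundle: barometric logger + gas sampler + humidity probe + radiometer + multispectral imager + hyperspectral sensor (1472 g).
Every optimal selection uses 6 sensors.

6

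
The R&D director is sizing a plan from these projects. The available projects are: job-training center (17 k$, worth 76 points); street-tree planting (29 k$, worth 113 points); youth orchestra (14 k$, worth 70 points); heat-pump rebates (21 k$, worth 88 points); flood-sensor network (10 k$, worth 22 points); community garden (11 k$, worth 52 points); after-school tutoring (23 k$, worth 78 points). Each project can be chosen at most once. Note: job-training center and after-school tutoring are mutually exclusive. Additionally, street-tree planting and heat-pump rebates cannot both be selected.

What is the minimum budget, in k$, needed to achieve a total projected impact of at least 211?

49

Minimise k$ subject to total projected impact ≥ 211.
job-training center + heat-pump rebates + community garden reaches 216 using 49 k$.
Any bundle with less than 49 k$ falls short of 211.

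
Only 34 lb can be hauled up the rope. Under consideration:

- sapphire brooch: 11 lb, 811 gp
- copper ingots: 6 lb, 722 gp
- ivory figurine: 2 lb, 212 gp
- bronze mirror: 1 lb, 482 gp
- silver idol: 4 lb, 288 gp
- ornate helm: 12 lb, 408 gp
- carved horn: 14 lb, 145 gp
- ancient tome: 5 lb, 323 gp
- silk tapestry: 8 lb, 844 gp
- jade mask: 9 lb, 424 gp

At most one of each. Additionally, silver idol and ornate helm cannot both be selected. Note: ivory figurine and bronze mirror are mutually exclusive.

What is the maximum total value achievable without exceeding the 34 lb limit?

3182

Best packing: sapphire brooch + copper ingots + bronze mirror + ancient tome + silk tapestry — 31 lb, 3182 total.
No other feasible combination exceeds 3182.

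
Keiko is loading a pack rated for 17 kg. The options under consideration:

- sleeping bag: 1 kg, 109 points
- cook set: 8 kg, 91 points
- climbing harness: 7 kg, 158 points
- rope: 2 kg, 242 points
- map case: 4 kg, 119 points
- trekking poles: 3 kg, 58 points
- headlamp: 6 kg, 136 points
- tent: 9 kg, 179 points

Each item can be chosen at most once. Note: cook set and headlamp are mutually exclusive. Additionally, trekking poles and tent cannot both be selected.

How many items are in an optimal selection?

Optimal total is 686.
One optimal bundle: sleeping bag + climbing harness + rope + map case + trekking poles (17 kg).
Every optimal selection uses 5 items.

5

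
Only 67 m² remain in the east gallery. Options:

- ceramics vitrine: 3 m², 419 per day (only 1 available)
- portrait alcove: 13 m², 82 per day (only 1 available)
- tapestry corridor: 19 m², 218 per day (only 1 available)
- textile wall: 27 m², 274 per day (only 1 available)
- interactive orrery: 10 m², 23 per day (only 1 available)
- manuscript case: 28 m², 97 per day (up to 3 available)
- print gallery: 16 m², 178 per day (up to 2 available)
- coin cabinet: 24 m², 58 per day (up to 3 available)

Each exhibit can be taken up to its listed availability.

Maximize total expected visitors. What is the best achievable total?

1089

A density-first pass picks ceramics vitrine + portrait alcove + tapestry corridor + 2×print gallery — 1075 at 67 m².
Replace portrait alcove and print gallery with textile wall: the trade gains 14 net, giving 1089 at 65 m².
The spare 2 m² is too small for any remaining exhibit, and no exchange beats 1089.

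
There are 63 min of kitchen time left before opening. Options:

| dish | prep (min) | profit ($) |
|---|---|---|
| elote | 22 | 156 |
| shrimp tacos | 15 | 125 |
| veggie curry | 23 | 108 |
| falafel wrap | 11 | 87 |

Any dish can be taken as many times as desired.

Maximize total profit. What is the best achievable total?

511

Ranking by ratio (profit/min): shrimp tacos 8.33, falafel wrap 7.91, elote 7.09.
Taking the top-ratio dishes first gives 4×shrimp tacos for 500 (60 min).
The 30 min tied up in 2×shrimp tacos is better spent on 3×falafel wrap — total rises to 511 (63 min).
Every other selection either busts 63 min or fails to beat 511.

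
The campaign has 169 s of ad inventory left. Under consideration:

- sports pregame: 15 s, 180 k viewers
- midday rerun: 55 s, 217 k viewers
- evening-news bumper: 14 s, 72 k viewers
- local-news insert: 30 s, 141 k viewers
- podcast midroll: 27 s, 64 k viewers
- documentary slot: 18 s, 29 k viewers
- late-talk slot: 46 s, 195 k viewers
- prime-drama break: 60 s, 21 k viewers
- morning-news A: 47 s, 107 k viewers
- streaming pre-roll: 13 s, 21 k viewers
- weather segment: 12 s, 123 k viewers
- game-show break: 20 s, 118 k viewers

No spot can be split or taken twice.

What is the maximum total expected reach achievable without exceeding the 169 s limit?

905

Density check — sports pregame 12.00, weather segment 10.25, game-show break 5.90, evening-news bumper 5.14 are the best per s.
Greedy by ratio would take sports pregame + evening-news bumper + local-news insert + podcast midroll + late-talk slot + weather segment + game-show break: 164 s used, total 893.
The 57 s tied up in local-news insert and podcast midroll is better spent on midday rerun — total rises to 905 (162 s).
The closest alternative, sports pregame + evening-news bumper + local-news insert + podcast midroll + late-talk slot + weather segment + game-show break, reaches only 893.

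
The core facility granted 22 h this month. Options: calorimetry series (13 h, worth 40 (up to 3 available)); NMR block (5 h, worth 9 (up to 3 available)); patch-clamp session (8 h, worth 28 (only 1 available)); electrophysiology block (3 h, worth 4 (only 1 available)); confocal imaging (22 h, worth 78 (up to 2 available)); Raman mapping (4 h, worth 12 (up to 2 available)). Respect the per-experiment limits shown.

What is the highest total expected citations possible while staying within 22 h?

78

Density check — confocal imaging 3.55, patch-clamp session 3.50, calorimetry series 3.08 are the best per h.
Confocal imaging uses 22 of the 22 h and totals 78.
Nothing else within 22 h beats 78.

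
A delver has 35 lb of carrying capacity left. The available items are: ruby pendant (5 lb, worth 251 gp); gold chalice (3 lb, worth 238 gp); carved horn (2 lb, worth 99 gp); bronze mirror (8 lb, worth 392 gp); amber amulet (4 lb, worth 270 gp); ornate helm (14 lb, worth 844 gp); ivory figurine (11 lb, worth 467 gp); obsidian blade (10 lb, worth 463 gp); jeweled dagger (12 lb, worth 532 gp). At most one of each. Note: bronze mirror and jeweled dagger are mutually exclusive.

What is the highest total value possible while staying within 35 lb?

The ratio heuristic lands on ruby pendant + gold chalice + carved horn + amber amulet + ornate helm (1702) but leaves 7 lb idle.
Dropping carved horn frees 2 lb; slotting in bronze mirror (8 lb) lifts the total to 1995 at 34 lb.
That's the maximum — no feasible swap from here does better than 1995.

1995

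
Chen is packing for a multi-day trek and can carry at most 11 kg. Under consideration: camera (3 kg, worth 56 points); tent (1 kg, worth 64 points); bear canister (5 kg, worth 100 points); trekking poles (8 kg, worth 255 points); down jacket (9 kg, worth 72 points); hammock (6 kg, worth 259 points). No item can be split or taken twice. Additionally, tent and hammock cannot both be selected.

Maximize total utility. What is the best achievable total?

359

By utility per kg: tent 64.00, hammock 43.17, trekking poles 31.88, bear canister 20.00 lead.
Bear canister + hammock uses 11 of the 11 kg and totals 359.
No other feasible combination exceeds 359.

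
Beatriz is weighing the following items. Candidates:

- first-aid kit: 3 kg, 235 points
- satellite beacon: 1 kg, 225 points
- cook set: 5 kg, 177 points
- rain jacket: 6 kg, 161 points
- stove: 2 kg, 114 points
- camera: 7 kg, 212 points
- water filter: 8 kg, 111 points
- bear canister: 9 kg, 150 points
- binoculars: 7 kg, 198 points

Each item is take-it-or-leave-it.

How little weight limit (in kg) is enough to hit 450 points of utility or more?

Minimise kg subject to total utility ≥ 450.
first-aid kit + satellite beacon: 460 utility at 4 kg.
Below 4 kg the best achievable stays under 450.

4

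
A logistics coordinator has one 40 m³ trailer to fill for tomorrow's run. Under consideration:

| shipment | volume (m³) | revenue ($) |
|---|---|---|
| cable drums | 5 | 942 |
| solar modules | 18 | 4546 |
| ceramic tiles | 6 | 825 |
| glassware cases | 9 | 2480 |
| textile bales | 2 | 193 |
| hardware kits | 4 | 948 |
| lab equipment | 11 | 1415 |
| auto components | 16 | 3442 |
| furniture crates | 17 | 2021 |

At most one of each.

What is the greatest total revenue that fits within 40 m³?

Taking the top-ratio shipments first gives cable drums + solar modules + glassware cases + textile bales + hardware kits for 9109 (38 m³).
The 14 m³ tied up in cable drums and glassware cases is better spent on auto components — total rises to 9129 (40 m³).

9129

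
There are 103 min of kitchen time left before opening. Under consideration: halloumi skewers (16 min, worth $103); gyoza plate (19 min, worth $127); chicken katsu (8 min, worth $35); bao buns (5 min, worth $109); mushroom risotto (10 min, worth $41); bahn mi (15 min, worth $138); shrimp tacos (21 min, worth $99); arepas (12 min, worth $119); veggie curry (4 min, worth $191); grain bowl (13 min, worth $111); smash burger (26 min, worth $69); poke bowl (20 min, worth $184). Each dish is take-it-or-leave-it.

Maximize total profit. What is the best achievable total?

1031

By profit per min: veggie curry 47.75, bao buns 21.80, arepas 9.92 lead.
Filling by ratio: gyoza plate + chicken katsu + bao buns + bahn mi + arepas + veggie curry + grain bowl + poke bowl for 1014, with 7 min left unused.
Dropping gyoza plate frees 19 min; slotting in halloumi skewers + mushroom risotto (26 min) lifts the total to 1031 at 103 min.
An exhaustive check of the 4096 subsets confirms 1031.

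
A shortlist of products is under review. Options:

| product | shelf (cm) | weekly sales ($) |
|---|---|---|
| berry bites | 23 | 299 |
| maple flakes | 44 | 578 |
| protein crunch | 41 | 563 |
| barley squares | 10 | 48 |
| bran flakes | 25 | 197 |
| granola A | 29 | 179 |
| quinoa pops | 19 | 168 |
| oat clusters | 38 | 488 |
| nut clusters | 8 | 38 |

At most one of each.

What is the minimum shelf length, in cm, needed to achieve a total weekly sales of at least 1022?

Need the lightest bundle worth ≥ 1022.
protein crunch + oat clusters: 1051 weekly sales at 79 cm.
Any bundle with less than 79 cm falls short of 1022.

79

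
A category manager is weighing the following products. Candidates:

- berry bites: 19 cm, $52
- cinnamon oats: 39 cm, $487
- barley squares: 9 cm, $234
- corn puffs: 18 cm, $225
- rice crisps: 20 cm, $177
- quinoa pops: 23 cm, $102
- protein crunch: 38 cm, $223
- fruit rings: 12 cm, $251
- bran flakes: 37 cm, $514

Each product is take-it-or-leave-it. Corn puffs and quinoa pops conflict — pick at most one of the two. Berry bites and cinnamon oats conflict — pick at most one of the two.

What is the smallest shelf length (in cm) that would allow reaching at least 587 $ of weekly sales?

39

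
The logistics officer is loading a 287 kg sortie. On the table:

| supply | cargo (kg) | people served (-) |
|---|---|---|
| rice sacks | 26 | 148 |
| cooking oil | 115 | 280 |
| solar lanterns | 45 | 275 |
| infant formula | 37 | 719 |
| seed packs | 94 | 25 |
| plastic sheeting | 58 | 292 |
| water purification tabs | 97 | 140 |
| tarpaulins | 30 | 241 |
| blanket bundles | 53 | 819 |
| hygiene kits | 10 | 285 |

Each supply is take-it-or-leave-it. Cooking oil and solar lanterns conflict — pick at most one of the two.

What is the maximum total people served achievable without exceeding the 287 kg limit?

2779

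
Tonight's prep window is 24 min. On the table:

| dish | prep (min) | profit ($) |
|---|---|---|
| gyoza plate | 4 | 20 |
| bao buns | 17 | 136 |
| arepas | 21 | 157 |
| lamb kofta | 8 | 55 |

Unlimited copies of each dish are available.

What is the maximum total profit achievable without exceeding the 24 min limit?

165

Filling by ratio: gyoza plate + bao buns for 156, with 3 min left unused.
Dropping gyoza plate and bao buns frees 21 min; slotting in 3×lamb kofta (24 min) lifts the total to 165 at 24 min.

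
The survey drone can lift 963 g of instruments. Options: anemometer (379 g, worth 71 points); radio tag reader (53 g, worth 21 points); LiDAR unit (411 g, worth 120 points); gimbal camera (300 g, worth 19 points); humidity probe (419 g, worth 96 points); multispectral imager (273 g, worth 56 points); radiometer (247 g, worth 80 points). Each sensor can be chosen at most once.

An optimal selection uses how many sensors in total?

The maximum data value within 963 g is 256.
LiDAR unit + multispectral imager + radiometer hits 256 at 931 g.
All optima have 3 sensors.

3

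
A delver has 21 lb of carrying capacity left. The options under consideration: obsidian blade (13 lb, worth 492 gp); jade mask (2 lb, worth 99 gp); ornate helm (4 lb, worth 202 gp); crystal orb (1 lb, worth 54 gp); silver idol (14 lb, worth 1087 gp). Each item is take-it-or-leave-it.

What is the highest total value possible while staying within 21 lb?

1442

Ranking by ratio (value/lb): silver idol 77.64, crystal orb 54.00, ornate helm 50.50.
Best packing: jade mask + ornate helm + crystal orb + silver idol — 21 lb, 1442 total.
Next best is jade mask + ornate helm + silver idol at 1388 (20 lb) — short by 54.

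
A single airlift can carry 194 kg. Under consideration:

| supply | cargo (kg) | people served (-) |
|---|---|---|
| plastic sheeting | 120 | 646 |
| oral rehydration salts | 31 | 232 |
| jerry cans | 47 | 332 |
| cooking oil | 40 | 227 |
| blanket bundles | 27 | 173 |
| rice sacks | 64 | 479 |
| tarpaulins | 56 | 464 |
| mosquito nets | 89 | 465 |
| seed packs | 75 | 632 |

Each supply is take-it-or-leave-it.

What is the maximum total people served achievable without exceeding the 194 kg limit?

1501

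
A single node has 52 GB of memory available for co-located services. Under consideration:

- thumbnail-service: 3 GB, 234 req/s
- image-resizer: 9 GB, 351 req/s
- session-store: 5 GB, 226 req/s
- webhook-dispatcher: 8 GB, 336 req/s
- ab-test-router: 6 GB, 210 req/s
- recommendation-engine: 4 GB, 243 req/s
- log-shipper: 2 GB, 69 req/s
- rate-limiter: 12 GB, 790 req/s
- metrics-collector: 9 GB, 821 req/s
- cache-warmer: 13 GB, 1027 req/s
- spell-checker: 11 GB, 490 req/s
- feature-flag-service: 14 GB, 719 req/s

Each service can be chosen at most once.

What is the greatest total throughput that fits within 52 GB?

Taking the top-ratio services first gives thumbnail-service + session-store + ab-test-router + recommendation-engine + rate-limiter + metrics-collector + cache-warmer for 3551 (52 GB).
Dropping session-store and ab-test-router frees 11 GB; slotting in spell-checker (11 GB) lifts the total to 3605 at 52 GB.
Every other selection either busts 52 GB or fails to beat 3605.

3605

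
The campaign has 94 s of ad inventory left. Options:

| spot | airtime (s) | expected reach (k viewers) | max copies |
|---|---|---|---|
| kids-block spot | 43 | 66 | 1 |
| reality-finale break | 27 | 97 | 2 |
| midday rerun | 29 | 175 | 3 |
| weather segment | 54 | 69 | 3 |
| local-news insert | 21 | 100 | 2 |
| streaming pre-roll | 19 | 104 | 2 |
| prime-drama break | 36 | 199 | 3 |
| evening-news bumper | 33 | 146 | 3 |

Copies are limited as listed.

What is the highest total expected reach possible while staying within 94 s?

549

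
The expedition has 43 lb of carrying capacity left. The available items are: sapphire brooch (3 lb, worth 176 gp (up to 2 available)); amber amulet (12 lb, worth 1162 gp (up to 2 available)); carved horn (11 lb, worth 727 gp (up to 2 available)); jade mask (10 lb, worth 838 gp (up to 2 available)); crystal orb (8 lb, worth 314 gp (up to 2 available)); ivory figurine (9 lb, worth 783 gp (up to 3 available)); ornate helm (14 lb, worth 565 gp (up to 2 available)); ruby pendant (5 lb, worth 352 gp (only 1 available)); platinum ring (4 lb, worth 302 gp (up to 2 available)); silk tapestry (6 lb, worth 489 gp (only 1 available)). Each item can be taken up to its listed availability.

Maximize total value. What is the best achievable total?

3945

By value per lb: amber amulet 96.83, ivory figurine 87.00, jade mask 83.80, silk tapestry 81.50 lead.
Greedy by ratio would take 2×amber amulet + 2×ivory figurine: 42 lb used, total 3890.
Dropping ivory figurine frees 9 lb; slotting in jade mask (10 lb) lifts the total to 3945 at 43 lb.
That's the maximum — no swap from here does better than 3945.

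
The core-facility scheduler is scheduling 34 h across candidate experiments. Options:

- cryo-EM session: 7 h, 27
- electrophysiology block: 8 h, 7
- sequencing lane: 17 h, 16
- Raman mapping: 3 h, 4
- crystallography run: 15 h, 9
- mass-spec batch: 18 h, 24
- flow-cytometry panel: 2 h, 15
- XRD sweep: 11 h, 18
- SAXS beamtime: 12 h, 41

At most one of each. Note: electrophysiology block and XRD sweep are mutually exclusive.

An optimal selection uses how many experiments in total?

Best achievable expected citations is 101.
One optimal bundle: cryo-EM session + flow-cytometry panel + XRD sweep + SAXS beamtime (32 h).
Every optimal selection uses 4 experiments.

4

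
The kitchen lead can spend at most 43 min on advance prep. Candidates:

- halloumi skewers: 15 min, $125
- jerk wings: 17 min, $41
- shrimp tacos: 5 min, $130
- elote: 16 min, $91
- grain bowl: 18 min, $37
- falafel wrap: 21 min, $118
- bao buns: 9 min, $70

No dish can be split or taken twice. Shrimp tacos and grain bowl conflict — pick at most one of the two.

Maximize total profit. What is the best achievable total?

The ratio heuristic lands on halloumi skewers + shrimp tacos + bao buns (325) but leaves 14 min idle.
The 9 min tied up in bao buns is better spent on falafel wrap — total rises to 373 (41 min).

373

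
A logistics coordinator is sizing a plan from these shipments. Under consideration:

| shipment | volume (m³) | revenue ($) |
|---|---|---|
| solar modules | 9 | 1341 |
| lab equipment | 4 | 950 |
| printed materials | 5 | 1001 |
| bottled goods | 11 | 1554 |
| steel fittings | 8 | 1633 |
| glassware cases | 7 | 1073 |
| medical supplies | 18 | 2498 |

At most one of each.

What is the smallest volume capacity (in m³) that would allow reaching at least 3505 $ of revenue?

Minimise m³ subject to total revenue ≥ 3505.
Taking lab equipment + printed materials + steel fittings gives 3584 (≥ 3505) for 17 m³.
No combination under 17 m³ hits 3505.

17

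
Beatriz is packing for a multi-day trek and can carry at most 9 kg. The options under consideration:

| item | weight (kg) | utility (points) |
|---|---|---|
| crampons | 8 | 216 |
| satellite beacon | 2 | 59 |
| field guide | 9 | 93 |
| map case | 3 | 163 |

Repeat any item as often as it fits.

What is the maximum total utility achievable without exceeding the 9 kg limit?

489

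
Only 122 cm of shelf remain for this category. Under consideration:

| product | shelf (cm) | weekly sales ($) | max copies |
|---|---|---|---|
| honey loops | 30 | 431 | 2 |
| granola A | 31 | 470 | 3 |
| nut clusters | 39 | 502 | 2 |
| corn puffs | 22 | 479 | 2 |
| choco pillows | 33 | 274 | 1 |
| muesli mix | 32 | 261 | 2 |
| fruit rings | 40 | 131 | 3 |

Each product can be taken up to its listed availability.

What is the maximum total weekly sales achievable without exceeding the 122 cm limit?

A density-first pass picks 2×granola A + 2×corn puffs — 1898 at 106 cm.
Replace 2×granola A with 2×nut clusters: the trade gains 64 net, giving 1962 at 122 cm.

1962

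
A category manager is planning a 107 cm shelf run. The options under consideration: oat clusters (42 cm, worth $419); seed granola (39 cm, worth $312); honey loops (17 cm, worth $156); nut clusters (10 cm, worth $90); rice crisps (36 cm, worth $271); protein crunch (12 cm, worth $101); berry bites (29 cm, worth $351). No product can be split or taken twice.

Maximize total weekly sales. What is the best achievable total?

1041

A density-first pass picks oat clusters + honey loops + nut clusters + berry bites — 1016 at 98 cm.
Replace honey loops and nut clusters with rice crisps: the trade gains 25 net, giving 1041 at 107 cm.
An exhaustive check of the 128 subsets confirms 1041.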